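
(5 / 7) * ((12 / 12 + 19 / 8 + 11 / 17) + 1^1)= 3415 / 952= 3.59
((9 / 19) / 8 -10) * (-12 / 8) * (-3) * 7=-95193 / 304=-313.13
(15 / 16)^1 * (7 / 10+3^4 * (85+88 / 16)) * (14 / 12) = 16037 / 2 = 8018.50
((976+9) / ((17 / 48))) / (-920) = -1182 / 391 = -3.02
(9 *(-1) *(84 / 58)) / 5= -378 / 145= -2.61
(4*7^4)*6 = 57624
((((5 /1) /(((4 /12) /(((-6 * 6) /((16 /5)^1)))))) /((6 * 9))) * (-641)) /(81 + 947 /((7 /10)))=112175 /80296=1.40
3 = 3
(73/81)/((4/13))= 949/324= 2.93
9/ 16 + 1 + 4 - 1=73/ 16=4.56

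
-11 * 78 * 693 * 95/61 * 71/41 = -4010536530/2501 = -1603573.18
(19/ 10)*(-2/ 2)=-19/ 10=-1.90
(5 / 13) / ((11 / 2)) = 10 / 143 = 0.07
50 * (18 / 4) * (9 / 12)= 675 / 4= 168.75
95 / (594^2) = 95 / 352836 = 0.00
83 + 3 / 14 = 1165 / 14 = 83.21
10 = 10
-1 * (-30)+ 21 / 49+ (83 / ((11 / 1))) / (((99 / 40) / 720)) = 1884973 / 847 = 2225.47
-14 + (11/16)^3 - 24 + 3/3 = -150221/4096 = -36.68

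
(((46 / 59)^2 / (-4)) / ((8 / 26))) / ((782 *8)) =-0.00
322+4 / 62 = 9984 / 31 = 322.06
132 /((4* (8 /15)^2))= 7425 /64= 116.02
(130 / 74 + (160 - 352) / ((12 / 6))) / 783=-3487 / 28971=-0.12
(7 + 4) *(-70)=-770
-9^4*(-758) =4973238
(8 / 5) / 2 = 4 / 5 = 0.80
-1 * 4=-4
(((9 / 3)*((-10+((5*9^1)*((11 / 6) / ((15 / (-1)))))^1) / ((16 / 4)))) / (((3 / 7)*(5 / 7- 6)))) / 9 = 0.57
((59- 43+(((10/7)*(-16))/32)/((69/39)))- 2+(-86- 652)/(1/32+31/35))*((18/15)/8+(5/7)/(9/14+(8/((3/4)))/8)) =-111073020393/274476020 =-404.67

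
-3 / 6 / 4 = -1 / 8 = -0.12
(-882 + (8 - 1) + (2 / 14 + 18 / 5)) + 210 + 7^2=-21429 / 35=-612.26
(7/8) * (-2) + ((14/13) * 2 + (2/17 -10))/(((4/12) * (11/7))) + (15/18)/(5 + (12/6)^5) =-17789969/1079364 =-16.48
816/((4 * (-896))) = -51/224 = -0.23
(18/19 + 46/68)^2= 1100401/417316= 2.64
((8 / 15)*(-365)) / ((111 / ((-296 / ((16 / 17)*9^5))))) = 4964 / 531441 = 0.01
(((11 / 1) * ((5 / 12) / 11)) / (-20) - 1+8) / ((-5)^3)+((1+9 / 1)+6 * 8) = 69533 / 1200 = 57.94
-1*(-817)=817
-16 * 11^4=-234256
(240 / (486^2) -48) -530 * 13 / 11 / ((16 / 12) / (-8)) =803302816 / 216513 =3710.18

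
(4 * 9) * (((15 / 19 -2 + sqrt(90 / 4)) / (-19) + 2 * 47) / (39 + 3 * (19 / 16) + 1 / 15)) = 293388480 / 3693391 -12960 * sqrt(10) / 194389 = 79.23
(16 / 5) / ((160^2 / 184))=0.02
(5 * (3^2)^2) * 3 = 1215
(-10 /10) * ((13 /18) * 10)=-65 /9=-7.22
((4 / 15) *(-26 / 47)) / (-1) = 104 / 705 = 0.15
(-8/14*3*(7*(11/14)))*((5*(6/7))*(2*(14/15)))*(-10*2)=10560/7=1508.57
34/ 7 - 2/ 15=496/ 105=4.72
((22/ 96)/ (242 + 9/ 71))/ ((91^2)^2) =781/ 56585863418448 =0.00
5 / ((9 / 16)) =80 / 9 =8.89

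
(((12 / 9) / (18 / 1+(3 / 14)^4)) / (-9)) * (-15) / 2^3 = 96040 / 6224121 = 0.02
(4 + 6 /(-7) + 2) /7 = 36 /49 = 0.73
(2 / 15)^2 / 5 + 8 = 9004 / 1125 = 8.00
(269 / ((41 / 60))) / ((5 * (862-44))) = 1614 / 16769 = 0.10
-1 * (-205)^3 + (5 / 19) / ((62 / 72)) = 5074308805 / 589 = 8615125.31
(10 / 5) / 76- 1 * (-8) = 305 / 38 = 8.03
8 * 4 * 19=608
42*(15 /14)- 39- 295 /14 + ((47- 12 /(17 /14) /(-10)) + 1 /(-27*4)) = 2114639 /64260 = 32.91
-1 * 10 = -10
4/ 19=0.21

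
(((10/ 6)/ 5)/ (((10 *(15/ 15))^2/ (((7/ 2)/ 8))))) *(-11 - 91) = -119/ 800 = -0.15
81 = 81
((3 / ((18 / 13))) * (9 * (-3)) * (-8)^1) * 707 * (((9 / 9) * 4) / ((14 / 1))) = 94536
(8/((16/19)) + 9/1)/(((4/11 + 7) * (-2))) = -1.26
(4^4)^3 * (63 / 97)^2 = 66588770304 / 9409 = 7077135.75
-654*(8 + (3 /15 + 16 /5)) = -37278 /5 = -7455.60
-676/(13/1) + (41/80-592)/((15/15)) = -643.49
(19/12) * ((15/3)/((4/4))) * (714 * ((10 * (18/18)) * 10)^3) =5652500000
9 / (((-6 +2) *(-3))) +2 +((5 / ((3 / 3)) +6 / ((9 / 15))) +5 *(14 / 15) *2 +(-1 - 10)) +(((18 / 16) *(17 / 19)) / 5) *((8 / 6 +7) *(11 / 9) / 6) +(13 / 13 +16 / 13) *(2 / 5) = 17.32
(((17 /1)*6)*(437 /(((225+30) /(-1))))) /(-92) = 19 /10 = 1.90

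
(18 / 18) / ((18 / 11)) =11 / 18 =0.61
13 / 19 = 0.68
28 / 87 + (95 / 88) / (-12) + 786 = 8025855 / 10208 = 786.23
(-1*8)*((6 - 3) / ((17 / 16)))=-384 / 17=-22.59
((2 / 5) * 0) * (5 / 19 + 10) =0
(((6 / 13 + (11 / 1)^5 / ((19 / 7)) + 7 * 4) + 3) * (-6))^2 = 7740563453342784 / 61009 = 126875763466.75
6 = 6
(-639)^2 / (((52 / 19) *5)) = 7758099 / 260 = 29838.84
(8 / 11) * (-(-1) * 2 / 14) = 8 / 77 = 0.10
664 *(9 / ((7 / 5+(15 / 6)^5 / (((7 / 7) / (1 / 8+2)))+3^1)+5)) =7649280 / 277657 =27.55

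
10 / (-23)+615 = 614.57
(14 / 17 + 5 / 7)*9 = 13.84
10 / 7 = 1.43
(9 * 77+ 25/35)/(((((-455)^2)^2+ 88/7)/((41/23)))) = 0.00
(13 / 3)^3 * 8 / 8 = 2197 / 27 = 81.37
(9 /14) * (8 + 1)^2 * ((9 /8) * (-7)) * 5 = -32805 /16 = -2050.31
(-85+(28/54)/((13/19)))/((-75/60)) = 118276/1755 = 67.39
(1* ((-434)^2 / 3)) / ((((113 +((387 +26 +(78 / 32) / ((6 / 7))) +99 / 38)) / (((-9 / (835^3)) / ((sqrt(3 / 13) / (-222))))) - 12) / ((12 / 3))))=1564133105074176 / 2872124514104062651076761 +1552653895222267264000* sqrt(39) / 2872124514104062651076761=0.00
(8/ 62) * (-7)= -28/ 31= -0.90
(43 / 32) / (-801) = -43 / 25632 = -0.00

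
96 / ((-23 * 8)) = -12 / 23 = -0.52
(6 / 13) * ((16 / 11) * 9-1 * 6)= 36 / 11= 3.27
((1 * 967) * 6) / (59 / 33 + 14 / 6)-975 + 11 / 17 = 29477 / 68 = 433.49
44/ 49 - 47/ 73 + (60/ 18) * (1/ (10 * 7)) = 3238/ 10731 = 0.30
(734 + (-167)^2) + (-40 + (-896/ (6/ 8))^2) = 13102303/ 9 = 1455811.44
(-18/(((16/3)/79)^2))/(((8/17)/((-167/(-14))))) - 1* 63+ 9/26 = -18668940219/186368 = -100172.46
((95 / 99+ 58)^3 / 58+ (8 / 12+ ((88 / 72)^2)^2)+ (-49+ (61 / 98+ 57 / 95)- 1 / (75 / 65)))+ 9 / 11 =216466494152507 / 62045769555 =3488.82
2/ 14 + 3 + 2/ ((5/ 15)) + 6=106/ 7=15.14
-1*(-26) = 26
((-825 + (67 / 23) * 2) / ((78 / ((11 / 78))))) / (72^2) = -207251 / 725407488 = -0.00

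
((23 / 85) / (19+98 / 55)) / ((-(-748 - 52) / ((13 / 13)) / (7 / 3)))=1771 / 46634400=0.00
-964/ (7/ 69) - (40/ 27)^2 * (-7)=-48411764/ 5103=-9486.92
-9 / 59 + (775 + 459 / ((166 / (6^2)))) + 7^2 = 4521839 / 4897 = 923.39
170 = 170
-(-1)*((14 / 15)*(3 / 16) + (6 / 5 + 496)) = 3979 / 8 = 497.38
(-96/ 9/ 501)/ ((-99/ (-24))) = -256/ 49599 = -0.01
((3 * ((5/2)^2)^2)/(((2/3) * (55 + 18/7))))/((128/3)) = 118125/1650688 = 0.07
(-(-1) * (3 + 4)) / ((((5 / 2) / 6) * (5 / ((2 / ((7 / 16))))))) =384 / 25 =15.36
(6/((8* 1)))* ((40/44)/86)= 15/1892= 0.01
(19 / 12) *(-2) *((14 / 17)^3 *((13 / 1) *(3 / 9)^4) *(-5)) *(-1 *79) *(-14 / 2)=937014260 / 1193859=784.86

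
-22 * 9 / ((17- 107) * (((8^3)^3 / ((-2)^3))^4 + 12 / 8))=22 / 792281625142643375935439503375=0.00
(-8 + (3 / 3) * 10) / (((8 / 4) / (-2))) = -2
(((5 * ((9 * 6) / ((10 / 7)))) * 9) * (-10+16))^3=1063081821816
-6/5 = -1.20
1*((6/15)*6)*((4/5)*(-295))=-2832/5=-566.40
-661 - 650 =-1311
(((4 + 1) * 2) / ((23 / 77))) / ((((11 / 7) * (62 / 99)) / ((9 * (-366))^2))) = 263177325180 / 713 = 369112658.04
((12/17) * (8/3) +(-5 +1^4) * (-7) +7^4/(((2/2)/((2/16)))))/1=44881/136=330.01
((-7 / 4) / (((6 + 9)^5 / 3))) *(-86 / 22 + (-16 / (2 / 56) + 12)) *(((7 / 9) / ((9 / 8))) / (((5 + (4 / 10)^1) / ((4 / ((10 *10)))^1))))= 158074 / 10149046875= 0.00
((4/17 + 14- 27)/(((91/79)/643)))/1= -1574707/221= -7125.37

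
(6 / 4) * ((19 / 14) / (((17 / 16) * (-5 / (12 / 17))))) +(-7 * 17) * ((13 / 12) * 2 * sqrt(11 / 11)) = -15664321 / 60690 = -258.10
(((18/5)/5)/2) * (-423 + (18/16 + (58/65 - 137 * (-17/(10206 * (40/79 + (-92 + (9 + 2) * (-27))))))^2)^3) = -237017192336758346348696473850864610279028355727489244433846955493/1582950175422732114429896904032901757413265924697580577800000000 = -149.73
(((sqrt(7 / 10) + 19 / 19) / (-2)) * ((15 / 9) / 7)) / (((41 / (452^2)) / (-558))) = 9500136 * sqrt(70) / 287 + 95001360 / 287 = 607962.37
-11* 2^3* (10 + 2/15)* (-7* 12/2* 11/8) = 257488/5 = 51497.60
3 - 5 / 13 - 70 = -876 / 13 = -67.38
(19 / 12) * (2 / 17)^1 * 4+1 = 89 / 51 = 1.75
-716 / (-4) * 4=716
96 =96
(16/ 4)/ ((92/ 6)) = 6/ 23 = 0.26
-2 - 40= -42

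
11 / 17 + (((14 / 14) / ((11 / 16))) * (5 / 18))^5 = 106349705489 / 161668308483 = 0.66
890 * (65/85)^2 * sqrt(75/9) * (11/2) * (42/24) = 28953925 * sqrt(3)/3468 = 14460.69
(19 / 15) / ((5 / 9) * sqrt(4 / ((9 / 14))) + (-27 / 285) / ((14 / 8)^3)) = 2166407208 / 185781656287 + 181564760475 * sqrt(14) / 743126625148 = 0.93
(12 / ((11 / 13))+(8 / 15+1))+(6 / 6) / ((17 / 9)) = 45566 / 2805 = 16.24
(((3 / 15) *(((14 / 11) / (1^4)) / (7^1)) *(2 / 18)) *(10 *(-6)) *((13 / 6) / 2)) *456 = -119.76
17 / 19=0.89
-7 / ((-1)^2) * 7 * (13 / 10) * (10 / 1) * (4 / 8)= -637 / 2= -318.50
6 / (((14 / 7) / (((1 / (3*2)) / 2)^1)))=1 / 4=0.25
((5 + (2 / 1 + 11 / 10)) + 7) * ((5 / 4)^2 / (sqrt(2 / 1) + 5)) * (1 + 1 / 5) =2265 / 368-453 * sqrt(2) / 368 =4.41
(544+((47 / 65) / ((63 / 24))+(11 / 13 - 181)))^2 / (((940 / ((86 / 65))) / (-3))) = -5311249160534 / 9486920625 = -559.85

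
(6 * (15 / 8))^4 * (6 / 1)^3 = 110716875 / 32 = 3459902.34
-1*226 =-226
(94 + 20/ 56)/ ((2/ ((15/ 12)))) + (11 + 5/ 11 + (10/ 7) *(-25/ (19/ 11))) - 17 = 766637/ 23408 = 32.75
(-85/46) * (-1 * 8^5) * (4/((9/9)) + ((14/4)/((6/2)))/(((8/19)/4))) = 63016960/69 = 913289.28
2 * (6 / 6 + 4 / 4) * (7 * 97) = 2716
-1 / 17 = -0.06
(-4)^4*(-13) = -3328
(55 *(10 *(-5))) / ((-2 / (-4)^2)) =22000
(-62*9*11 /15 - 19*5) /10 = -2521 /50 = -50.42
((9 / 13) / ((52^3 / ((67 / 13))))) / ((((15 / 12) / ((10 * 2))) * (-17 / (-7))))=4221 / 25247924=0.00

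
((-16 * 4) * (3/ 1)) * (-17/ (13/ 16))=52224/ 13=4017.23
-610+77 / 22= -1213 / 2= -606.50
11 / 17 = 0.65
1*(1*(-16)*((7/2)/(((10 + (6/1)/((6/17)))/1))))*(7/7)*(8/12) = -112/81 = -1.38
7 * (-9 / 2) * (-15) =945 / 2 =472.50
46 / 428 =23 / 214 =0.11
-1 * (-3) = 3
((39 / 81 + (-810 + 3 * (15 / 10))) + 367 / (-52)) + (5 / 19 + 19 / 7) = -151084631 / 186732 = -809.10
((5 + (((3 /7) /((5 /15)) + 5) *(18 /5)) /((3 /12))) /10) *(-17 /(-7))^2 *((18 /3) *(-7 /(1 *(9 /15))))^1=-966127 /245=-3943.38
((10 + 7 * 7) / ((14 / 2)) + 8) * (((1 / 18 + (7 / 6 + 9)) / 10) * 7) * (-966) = -340676 / 3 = -113558.67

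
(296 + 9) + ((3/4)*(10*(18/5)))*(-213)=-5446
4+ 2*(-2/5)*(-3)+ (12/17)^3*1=165856/24565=6.75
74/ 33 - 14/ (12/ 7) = -391/ 66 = -5.92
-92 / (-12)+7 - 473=-1375 / 3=-458.33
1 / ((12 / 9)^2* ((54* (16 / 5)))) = 5 / 1536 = 0.00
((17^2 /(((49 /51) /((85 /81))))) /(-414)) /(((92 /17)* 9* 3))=-7099285 /1360541448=-0.01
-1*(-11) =11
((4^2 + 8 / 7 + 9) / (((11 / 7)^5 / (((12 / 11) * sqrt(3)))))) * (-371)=-1956133116 * sqrt(3) / 1771561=-1912.51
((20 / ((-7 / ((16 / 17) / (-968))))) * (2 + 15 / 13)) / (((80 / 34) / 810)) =33210 / 11011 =3.02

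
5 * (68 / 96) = 85 / 24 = 3.54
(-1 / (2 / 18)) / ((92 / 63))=-567 / 92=-6.16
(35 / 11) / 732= 35 / 8052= 0.00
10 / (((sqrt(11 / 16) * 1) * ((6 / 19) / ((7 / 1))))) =2660 * sqrt(11) / 33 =267.34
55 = 55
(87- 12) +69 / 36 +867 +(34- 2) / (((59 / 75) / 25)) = 1388293 / 708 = 1960.87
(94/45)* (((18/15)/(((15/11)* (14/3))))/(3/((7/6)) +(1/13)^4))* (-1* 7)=-206724518/192789375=-1.07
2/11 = 0.18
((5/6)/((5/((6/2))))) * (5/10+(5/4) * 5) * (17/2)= 459/16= 28.69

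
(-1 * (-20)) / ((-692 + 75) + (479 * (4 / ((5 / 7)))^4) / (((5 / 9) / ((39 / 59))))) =3687500 / 103227739249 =0.00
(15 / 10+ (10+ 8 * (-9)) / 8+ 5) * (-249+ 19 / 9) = 5555 / 18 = 308.61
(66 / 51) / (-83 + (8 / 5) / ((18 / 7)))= -0.02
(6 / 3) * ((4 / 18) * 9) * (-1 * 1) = -4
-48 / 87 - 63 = -1843 / 29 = -63.55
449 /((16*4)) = 449 /64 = 7.02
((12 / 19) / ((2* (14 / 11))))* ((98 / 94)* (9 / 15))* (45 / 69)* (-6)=-12474 / 20539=-0.61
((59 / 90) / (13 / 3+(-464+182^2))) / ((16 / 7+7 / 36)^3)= 22480416 / 17088623046875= 0.00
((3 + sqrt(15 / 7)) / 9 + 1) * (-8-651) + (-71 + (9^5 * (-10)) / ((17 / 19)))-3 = -33706516 / 51-659 * sqrt(105) / 63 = -661019.26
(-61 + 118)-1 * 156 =-99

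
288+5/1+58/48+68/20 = 35713/120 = 297.61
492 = 492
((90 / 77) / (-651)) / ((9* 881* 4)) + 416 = 36742689979 / 88323774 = 416.00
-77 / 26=-2.96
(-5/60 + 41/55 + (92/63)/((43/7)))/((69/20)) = 3331/12771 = 0.26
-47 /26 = -1.81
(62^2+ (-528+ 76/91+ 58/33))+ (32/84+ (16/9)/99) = 269107162/81081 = 3318.99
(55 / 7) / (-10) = -0.79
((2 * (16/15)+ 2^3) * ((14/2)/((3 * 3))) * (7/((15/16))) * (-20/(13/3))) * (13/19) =-25088/135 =-185.84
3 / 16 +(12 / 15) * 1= 79 / 80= 0.99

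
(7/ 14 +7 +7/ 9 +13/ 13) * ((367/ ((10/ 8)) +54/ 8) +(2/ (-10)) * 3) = 200233/ 72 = 2781.01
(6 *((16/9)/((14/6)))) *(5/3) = 160/21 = 7.62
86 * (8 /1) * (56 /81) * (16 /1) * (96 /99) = 19726336 /2673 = 7379.85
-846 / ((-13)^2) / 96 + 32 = 86387 / 2704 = 31.95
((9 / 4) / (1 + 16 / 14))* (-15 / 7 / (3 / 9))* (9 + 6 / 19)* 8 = -9558 / 19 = -503.05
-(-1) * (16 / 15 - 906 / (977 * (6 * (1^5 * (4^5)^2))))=16391337767 / 15366881280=1.07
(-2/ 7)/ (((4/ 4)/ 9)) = -18/ 7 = -2.57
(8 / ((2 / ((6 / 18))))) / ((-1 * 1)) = -4 / 3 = -1.33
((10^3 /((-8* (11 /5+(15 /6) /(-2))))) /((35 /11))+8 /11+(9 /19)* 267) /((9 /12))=167460 /1463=114.46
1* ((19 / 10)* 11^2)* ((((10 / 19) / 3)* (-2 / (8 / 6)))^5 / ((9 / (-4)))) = 151250 / 1172889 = 0.13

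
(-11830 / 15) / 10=-1183 / 15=-78.87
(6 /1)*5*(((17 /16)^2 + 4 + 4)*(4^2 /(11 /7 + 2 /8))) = 81795 /34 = 2405.74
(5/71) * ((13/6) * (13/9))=845/3834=0.22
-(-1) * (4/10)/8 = 1/20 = 0.05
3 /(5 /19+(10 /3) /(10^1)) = 171 /34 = 5.03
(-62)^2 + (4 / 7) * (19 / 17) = 3844.64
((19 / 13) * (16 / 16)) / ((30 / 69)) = 437 / 130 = 3.36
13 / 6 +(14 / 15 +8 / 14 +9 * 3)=2147 / 70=30.67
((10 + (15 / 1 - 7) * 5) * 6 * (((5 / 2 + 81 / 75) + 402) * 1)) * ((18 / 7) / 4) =78219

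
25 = 25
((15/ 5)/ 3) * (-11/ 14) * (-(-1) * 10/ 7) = -55/ 49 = -1.12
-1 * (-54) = 54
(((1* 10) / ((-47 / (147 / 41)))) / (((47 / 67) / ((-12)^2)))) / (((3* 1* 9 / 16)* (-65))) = 1680896 / 1177397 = 1.43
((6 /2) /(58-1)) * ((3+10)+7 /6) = 85 /114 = 0.75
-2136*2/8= -534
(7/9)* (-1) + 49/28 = 0.97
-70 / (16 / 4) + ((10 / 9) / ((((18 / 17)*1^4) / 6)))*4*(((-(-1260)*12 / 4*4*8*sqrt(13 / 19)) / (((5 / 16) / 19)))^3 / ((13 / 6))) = -35 / 2 + 166504229304249876480*sqrt(247) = 2616819370709783850299.31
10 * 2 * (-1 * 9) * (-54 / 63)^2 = -6480 / 49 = -132.24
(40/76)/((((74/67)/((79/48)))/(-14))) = -10.98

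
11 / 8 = 1.38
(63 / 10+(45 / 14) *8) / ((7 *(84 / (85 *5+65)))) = 26.68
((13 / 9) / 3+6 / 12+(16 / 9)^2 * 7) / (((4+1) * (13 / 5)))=3743 / 2106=1.78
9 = 9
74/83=0.89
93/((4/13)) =1209/4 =302.25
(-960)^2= 921600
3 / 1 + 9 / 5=24 / 5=4.80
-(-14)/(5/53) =742/5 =148.40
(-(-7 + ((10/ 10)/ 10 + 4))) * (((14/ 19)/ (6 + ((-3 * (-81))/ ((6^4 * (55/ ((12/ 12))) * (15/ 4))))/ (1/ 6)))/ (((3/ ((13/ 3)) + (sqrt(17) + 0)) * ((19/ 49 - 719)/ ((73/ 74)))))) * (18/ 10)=934530597/ 25364569543904 - 1349877529 * sqrt(17)/ 25364569543904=-0.00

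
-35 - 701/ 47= -2346/ 47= -49.91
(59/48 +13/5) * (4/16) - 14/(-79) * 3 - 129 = -9670439/75840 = -127.51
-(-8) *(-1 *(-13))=104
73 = 73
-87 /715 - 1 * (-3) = 2058 /715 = 2.88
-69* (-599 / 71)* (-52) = -2149212 / 71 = -30270.59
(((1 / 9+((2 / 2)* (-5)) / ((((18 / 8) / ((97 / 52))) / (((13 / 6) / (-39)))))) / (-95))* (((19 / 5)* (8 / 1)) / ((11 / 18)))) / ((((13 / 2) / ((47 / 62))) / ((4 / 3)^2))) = -4325504 / 116698725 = -0.04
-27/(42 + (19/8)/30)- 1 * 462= -4672218/10099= -462.64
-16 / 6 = -8 / 3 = -2.67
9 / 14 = 0.64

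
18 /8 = 9 /4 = 2.25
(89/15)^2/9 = 7921/2025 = 3.91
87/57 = 29/19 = 1.53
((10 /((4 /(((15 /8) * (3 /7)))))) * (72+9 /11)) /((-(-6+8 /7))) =180225 /5984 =30.12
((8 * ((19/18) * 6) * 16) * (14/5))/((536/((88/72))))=46816/9045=5.18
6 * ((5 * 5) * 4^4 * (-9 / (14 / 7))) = -172800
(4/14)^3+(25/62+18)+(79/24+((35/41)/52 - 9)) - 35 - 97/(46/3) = -89445469445/3128398728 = -28.59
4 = 4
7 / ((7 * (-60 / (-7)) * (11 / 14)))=49 / 330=0.15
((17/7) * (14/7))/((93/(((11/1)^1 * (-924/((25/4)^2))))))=-263296/19375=-13.59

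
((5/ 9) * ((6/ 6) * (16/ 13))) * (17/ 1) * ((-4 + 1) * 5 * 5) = -34000/ 39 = -871.79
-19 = -19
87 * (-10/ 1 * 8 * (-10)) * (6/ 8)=52200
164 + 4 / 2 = 166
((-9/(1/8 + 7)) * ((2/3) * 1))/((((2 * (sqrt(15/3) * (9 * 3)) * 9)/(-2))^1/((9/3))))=16 * sqrt(5)/7695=0.00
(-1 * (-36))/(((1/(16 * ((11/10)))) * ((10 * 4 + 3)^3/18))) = 57024/397535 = 0.14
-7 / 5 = -1.40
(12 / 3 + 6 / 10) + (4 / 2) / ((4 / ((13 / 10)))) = 21 / 4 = 5.25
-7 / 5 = -1.40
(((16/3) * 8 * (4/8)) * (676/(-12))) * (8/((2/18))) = -86528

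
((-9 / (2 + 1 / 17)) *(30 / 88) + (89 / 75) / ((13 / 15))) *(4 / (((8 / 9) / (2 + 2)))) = -21807 / 10010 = -2.18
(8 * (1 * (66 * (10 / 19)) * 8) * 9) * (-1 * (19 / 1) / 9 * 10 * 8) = -3379200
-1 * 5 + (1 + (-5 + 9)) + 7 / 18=7 / 18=0.39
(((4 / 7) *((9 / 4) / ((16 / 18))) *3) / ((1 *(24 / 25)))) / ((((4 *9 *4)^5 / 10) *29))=0.00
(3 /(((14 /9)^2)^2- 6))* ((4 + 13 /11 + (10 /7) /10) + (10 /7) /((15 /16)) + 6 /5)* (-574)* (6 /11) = 15003799776 /287375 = 52209.83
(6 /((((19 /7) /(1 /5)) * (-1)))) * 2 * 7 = -588 /95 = -6.19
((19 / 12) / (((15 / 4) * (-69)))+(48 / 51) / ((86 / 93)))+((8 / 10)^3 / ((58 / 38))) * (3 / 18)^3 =1667323051 / 1645572375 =1.01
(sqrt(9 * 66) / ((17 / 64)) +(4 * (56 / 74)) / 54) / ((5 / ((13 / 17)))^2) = 9464 / 7217775 +32448 * sqrt(66) / 122825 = 2.15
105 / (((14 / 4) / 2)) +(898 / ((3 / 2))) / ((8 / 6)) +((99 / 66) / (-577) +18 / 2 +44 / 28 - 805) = -2305713 / 8078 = -285.43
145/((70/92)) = 1334/7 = 190.57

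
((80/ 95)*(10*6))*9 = 454.74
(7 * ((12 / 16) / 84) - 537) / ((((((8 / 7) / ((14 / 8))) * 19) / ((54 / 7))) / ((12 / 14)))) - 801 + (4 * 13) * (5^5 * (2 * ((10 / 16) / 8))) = 24303.49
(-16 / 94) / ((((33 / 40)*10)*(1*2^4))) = -2 / 1551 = -0.00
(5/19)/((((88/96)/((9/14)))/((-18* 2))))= -9720/1463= -6.64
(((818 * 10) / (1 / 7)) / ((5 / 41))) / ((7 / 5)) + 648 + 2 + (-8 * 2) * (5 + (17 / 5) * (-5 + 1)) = 1680838 / 5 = 336167.60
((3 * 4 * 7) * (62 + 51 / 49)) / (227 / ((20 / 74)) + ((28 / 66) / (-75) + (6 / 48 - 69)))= 733946400 / 106863281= 6.87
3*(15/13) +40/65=4.08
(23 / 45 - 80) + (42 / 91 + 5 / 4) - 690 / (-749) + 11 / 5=-130846799 / 1752660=-74.66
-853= -853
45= 45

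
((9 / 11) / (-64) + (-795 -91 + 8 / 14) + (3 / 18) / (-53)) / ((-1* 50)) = 693791809 / 39177600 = 17.71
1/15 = 0.07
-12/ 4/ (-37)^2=-3/ 1369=-0.00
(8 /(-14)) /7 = -4 /49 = -0.08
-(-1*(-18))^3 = -5832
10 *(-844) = -8440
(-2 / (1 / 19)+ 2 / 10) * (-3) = 567 / 5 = 113.40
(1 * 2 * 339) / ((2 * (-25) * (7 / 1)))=-339 / 175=-1.94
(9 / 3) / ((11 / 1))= 3 / 11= 0.27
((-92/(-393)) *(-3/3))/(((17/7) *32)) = -161/53448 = -0.00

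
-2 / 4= -1 / 2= -0.50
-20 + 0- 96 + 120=4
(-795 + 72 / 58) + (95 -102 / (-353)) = -7150234 / 10237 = -698.47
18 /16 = 9 /8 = 1.12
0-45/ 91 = -45/ 91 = -0.49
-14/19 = -0.74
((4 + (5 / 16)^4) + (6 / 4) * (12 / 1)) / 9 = 1442417 / 589824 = 2.45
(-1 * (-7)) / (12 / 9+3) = 21 / 13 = 1.62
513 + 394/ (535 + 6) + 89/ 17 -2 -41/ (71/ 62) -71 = 267829643/ 652987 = 410.16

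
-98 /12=-49 /6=-8.17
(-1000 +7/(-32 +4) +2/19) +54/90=-379827/380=-999.54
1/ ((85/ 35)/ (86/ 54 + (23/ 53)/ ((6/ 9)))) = 44947/ 48654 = 0.92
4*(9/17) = 36/17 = 2.12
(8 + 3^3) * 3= 105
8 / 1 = 8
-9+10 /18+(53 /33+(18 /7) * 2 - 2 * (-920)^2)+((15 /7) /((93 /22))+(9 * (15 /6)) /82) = -5964096494605 /3523212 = -1692800.91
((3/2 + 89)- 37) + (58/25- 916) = -43009/50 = -860.18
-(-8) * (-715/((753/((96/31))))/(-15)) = 36608/23343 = 1.57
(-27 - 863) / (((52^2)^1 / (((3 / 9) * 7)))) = -3115 / 4056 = -0.77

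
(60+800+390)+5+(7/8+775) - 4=16215/8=2026.88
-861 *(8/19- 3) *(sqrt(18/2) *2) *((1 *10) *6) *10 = 151880400/19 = 7993705.26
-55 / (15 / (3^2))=-33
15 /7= 2.14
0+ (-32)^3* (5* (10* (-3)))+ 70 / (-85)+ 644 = 83569334 / 17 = 4915843.18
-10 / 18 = -5 / 9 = -0.56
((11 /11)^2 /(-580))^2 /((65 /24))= 3 /2733250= 0.00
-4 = -4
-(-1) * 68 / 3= 68 / 3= 22.67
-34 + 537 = 503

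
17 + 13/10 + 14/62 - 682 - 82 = -745.47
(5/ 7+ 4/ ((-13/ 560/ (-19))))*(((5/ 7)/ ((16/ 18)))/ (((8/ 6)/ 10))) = 201139875/ 10192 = 19735.07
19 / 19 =1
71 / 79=0.90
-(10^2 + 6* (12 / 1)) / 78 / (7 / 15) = -430 / 91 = -4.73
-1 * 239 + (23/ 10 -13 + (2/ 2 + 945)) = 6963/ 10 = 696.30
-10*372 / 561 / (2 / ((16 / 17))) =-9920 / 3179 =-3.12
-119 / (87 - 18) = -119 / 69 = -1.72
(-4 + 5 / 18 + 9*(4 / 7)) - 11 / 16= 739 / 1008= 0.73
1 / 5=0.20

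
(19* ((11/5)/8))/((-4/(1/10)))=-0.13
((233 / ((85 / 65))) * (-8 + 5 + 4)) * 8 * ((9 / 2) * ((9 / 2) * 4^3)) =31404672 / 17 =1847333.65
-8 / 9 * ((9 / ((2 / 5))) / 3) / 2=-3.33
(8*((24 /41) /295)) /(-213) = -0.00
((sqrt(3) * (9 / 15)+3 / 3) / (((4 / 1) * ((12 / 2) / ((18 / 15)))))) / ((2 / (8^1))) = 1 / 5+3 * sqrt(3) / 25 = 0.41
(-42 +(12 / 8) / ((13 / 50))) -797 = -10832 / 13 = -833.23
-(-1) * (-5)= -5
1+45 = 46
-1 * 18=-18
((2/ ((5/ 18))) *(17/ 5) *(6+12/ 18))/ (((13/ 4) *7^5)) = 3264/ 1092455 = 0.00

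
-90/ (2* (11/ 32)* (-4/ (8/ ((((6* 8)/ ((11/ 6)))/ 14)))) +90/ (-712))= 24920/ 213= 117.00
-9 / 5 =-1.80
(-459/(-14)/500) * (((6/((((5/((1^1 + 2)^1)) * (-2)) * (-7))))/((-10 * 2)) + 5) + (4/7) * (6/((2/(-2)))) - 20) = -5925231/4900000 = -1.21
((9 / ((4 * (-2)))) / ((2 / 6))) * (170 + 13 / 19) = -576.06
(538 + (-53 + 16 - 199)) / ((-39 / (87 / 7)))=-8758 / 91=-96.24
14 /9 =1.56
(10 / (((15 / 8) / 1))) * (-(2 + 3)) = -80 / 3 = -26.67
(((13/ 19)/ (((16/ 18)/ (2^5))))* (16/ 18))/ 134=208/ 1273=0.16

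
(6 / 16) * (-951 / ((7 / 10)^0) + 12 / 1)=-2817 / 8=-352.12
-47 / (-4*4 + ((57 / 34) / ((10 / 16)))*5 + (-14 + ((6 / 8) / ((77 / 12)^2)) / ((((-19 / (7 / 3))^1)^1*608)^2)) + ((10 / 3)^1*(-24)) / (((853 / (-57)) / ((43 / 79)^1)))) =217351499746594048 / 63256108722818367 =3.44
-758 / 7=-108.29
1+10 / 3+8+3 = 15.33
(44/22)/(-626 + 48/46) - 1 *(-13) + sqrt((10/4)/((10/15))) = sqrt(15)/2 + 93408/7187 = 14.93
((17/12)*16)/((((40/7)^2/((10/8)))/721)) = 600593/960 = 625.62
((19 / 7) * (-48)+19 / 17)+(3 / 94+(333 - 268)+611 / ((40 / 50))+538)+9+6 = 28023477 / 22372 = 1252.61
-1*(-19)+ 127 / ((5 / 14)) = 1873 / 5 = 374.60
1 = 1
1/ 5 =0.20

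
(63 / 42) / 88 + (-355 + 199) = -27453 / 176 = -155.98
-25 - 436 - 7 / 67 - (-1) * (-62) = -35048 / 67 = -523.10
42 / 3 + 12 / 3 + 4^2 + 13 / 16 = 557 / 16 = 34.81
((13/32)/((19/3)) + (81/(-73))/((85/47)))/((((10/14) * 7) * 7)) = -2072661/132042400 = -0.02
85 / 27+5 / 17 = 1580 / 459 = 3.44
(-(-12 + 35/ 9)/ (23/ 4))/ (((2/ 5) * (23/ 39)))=9490/ 1587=5.98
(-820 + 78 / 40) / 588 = -16361 / 11760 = -1.39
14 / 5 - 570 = -2836 / 5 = -567.20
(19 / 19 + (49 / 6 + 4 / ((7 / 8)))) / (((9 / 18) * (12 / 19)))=10963 / 252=43.50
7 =7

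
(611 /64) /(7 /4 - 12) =-611 /656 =-0.93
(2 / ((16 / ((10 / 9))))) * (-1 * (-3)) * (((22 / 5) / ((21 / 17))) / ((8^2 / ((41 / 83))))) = 7667 / 669312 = 0.01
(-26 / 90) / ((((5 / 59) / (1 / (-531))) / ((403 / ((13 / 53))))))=21359 / 2025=10.55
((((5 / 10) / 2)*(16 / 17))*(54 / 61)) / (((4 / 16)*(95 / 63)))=54432 / 98515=0.55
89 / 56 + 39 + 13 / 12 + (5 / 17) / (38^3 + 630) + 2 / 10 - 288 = -246.13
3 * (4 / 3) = 4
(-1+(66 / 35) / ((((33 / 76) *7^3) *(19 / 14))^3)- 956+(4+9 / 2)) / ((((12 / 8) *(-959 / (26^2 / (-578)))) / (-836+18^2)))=1472102859257285632 / 3728394587495655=394.84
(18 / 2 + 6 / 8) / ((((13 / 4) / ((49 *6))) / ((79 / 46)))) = 34839 / 23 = 1514.74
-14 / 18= -7 / 9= -0.78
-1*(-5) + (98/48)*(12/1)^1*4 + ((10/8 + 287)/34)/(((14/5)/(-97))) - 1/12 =-1089755/5712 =-190.78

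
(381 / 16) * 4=381 / 4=95.25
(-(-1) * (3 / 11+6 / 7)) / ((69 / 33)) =87 / 161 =0.54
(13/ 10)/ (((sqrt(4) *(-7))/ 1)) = -13/ 140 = -0.09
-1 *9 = -9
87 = 87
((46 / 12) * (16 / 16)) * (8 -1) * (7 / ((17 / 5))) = 5635 / 102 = 55.25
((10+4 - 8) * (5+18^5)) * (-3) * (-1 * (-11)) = -374135454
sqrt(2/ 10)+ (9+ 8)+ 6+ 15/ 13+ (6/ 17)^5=sqrt(5)/ 5+ 445936186/ 18458141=24.61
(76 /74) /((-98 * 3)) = -19 /5439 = -0.00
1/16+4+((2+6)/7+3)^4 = 11472561/38416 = 298.64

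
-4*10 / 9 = -40 / 9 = -4.44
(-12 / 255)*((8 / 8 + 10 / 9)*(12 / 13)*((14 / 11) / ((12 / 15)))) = -1064 / 7293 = -0.15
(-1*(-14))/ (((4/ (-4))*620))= -7/ 310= -0.02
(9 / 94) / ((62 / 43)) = 0.07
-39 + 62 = 23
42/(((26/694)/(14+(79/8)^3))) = 3645008409/3328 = 1095254.93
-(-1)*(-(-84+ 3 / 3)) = 83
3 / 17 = 0.18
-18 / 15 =-6 / 5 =-1.20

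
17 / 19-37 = -686 / 19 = -36.11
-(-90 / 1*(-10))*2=-1800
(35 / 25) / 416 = 7 / 2080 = 0.00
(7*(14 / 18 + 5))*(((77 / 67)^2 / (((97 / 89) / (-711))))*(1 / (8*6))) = -3793498709 / 5225196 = -726.00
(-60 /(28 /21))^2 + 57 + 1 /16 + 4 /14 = 233223 /112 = 2082.35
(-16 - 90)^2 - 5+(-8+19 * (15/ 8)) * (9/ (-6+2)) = 357403/ 32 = 11168.84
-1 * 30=-30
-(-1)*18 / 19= 18 / 19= 0.95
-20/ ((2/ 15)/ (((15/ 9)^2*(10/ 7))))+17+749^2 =11768878/ 21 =560422.76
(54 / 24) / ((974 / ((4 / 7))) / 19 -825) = -171 / 55882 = -0.00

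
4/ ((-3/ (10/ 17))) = -40/ 51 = -0.78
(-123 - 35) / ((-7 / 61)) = 9638 / 7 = 1376.86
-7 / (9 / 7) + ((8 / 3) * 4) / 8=-37 / 9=-4.11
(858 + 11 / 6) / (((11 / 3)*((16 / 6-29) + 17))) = -201 / 8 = -25.12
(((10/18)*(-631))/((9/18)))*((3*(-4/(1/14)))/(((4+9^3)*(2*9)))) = 176680/19791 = 8.93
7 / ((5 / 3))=21 / 5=4.20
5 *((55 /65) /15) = 11 /39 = 0.28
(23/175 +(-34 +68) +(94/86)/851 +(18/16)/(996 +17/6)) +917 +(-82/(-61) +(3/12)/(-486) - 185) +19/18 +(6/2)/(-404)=768.53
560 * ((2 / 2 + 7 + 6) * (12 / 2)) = 47040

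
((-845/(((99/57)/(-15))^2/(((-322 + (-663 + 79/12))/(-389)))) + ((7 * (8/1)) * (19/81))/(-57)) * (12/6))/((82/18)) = -7252615567081/104210766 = -69595.65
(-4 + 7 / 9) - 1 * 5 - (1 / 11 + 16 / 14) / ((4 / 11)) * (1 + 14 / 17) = -61729 / 4284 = -14.41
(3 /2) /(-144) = -1 /96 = -0.01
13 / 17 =0.76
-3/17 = -0.18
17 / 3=5.67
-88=-88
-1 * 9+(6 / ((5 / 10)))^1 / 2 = -3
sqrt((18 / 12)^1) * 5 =5 * sqrt(6) / 2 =6.12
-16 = -16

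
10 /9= 1.11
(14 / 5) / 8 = 7 / 20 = 0.35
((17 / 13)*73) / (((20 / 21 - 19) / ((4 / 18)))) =-17374 / 14781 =-1.18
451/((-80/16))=-451/5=-90.20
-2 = -2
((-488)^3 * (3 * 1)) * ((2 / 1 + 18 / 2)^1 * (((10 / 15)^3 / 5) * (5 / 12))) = -2556713984 / 27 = -94693110.52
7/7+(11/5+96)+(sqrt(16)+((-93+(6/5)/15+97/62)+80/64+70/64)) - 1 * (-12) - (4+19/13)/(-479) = 4046004263/154429600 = 26.20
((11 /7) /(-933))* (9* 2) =-66 /2177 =-0.03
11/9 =1.22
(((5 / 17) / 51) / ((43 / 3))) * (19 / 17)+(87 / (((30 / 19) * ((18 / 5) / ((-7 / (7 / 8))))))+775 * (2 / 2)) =1240724962 / 1901331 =652.56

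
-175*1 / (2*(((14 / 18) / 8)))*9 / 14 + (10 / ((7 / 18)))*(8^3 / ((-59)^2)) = -14005890 / 24367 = -574.79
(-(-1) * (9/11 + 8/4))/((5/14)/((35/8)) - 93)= -1519/50083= -0.03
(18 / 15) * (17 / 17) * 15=18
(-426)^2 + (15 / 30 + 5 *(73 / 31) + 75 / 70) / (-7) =275659148 / 1519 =181474.09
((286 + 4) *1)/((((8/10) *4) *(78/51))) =12325/208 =59.25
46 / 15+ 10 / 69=1108 / 345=3.21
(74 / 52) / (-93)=-37 / 2418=-0.02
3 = 3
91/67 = 1.36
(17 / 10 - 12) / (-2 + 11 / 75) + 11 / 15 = 26233 / 4170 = 6.29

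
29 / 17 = 1.71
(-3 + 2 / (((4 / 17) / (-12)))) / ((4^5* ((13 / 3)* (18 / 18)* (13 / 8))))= -315 / 21632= -0.01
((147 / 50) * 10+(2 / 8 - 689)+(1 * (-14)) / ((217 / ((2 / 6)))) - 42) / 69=-10.16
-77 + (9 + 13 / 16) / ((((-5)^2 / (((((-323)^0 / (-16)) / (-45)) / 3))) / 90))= -739043 / 9600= -76.98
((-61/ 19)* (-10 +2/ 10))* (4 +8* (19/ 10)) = 286944/ 475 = 604.09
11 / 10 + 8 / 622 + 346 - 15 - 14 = 989331 / 3110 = 318.11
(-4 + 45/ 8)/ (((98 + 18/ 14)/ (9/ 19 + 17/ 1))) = 7553/ 26410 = 0.29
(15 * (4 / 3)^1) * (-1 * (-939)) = 18780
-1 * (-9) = 9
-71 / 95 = -0.75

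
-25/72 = -0.35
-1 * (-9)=9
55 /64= 0.86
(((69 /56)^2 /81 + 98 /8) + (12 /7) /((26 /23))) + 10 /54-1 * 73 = -59.03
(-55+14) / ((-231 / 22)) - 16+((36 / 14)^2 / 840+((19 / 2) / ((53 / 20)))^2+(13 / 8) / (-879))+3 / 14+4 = 56196321091 / 11292067640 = 4.98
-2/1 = -2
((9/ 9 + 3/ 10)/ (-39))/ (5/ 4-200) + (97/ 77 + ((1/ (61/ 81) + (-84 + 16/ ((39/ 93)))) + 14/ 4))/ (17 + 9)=-57894211181/ 37863926100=-1.53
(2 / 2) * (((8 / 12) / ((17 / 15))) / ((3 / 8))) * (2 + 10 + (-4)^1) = 640 / 51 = 12.55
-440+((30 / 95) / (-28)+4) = -115979 / 266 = -436.01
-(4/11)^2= -16/121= -0.13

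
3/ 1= 3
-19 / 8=-2.38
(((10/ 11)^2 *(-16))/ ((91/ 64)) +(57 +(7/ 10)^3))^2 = 279844991848235529/ 121242121000000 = 2308.15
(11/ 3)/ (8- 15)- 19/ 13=-542/ 273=-1.99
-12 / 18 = -2 / 3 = -0.67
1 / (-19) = -0.05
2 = 2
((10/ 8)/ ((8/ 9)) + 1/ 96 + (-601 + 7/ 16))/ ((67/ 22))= -316349/ 1608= -196.73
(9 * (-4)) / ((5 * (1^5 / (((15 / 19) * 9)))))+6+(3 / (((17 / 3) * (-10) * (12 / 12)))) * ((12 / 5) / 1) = -365676 / 8075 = -45.28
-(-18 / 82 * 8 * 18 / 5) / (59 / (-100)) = -25920 / 2419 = -10.72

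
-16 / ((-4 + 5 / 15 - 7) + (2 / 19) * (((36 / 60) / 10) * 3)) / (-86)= -11400 / 652439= -0.02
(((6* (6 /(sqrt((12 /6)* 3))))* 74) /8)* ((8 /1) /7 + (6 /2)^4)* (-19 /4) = -1212675* sqrt(6) /56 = -53043.48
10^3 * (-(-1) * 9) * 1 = 9000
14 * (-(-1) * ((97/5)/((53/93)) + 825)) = 3187044/265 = 12026.58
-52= -52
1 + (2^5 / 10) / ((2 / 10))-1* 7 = 10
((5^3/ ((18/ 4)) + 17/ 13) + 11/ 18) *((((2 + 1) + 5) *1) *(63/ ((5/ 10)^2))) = 778288/ 13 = 59868.31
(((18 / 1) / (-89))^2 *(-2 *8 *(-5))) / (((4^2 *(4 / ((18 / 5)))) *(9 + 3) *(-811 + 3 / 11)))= -2673 / 141278956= -0.00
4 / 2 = 2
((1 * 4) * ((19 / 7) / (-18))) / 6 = -19 / 189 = -0.10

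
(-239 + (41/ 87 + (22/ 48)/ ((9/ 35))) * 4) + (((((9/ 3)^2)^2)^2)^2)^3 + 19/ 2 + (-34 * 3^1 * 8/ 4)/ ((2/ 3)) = 62457124929191175222599425/ 783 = 79766443076872509862834.52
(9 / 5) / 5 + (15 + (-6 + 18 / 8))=1161 / 100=11.61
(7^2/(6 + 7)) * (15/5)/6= 49/26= 1.88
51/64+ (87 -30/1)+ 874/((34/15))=482403/1088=443.39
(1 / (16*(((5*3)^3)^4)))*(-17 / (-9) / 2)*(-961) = -16337 / 37366945312500000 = -0.00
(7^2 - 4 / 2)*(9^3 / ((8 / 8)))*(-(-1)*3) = 102789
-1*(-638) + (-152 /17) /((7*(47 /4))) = 637.89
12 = 12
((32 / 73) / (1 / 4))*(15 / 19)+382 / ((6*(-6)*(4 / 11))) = -2775847 / 99864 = -27.80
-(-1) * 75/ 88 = 75/ 88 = 0.85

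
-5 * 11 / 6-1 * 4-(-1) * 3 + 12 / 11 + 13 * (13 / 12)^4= 2014079 / 228096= 8.83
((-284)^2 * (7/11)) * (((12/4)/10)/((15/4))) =1129184/275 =4106.12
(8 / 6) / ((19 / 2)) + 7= 407 / 57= 7.14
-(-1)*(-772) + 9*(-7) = -835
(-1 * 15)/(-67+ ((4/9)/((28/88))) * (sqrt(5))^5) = -2079000 * sqrt(5)/6383159 - 3988845/6383159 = -1.35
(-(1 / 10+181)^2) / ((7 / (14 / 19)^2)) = -22958047 / 9025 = -2543.83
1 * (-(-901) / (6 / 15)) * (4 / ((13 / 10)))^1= 90100 / 13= 6930.77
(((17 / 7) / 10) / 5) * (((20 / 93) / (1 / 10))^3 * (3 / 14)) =1360000 / 13137831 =0.10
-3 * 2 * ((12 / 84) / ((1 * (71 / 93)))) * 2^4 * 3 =-26784 / 497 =-53.89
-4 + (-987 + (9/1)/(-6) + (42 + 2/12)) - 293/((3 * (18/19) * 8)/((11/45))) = -18535717/19440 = -953.48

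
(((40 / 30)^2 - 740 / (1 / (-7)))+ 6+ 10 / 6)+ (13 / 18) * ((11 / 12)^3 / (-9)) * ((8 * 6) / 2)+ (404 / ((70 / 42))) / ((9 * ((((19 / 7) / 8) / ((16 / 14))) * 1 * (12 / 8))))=5815694567 / 1108080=5248.44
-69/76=-0.91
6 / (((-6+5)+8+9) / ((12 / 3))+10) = 3 / 7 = 0.43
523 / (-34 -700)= -523 / 734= -0.71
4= 4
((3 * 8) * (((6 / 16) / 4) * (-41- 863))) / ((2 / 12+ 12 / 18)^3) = -3514.75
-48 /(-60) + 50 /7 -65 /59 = 14127 /2065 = 6.84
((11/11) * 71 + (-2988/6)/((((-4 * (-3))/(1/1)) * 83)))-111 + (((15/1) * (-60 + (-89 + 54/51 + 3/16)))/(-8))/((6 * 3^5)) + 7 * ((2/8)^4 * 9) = -21184505/528768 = -40.06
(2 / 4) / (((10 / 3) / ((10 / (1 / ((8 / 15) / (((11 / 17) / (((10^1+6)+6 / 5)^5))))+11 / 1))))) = 959671115904 / 7037588698921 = 0.14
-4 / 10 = -2 / 5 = -0.40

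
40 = 40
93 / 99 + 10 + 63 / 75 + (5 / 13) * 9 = 163459 / 10725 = 15.24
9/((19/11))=99/19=5.21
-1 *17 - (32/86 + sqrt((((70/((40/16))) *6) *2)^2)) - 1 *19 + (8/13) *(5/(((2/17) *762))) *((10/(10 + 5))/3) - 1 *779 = -2206948073/1916811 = -1151.36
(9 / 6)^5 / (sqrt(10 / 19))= 243*sqrt(190) / 320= 10.47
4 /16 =1 /4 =0.25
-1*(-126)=126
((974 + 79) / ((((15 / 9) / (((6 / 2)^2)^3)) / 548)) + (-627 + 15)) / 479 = 1261992168 / 2395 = 526927.84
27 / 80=0.34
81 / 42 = 27 / 14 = 1.93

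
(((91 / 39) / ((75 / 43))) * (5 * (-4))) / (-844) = 301 / 9495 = 0.03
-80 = -80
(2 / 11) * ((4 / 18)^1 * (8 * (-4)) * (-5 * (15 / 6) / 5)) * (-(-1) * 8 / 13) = 2560 / 1287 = 1.99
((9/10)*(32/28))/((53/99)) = 3564/1855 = 1.92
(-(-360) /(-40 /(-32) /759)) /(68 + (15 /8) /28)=48964608 /15247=3211.43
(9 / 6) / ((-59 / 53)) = -159 / 118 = -1.35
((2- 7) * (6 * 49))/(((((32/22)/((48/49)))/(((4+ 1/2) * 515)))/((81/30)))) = -12389355/2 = -6194677.50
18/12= 3/2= 1.50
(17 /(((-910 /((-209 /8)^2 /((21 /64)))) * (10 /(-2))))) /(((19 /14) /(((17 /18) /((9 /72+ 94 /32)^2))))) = 0.58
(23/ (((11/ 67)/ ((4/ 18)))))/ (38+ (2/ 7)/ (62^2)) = 41465228/ 50614047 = 0.82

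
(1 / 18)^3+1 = 5833 / 5832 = 1.00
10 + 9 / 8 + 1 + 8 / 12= 307 / 24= 12.79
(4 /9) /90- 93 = -37663 /405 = -93.00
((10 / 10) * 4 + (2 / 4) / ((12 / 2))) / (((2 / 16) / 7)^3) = 2151296 / 3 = 717098.67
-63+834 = 771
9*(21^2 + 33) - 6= 4260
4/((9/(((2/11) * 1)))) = 8/99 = 0.08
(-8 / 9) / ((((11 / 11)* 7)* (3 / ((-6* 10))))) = 160 / 63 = 2.54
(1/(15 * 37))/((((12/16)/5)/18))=8/37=0.22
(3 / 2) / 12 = 1 / 8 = 0.12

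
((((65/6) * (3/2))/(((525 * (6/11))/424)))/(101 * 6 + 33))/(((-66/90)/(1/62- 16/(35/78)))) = 53287949/29119230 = 1.83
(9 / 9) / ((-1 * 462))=-1 / 462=-0.00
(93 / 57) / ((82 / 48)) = 744 / 779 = 0.96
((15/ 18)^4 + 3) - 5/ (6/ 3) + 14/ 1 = 19417/ 1296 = 14.98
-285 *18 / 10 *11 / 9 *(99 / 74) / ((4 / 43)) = -2669139 / 296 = -9017.36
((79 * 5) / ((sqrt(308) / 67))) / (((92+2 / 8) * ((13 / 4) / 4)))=846880 * sqrt(77) / 369369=20.12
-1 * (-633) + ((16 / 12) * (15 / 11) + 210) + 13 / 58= 539137 / 638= 845.04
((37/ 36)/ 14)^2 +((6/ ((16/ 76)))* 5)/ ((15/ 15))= 36198649/ 254016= 142.51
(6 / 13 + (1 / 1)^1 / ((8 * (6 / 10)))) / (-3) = -209 / 936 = -0.22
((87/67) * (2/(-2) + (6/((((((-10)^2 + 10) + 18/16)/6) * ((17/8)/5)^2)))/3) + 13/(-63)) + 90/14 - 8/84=868312643/154923363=5.60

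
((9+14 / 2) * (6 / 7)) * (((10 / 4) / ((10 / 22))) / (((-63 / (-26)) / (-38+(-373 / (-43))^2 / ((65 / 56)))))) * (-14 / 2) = -1134916288 / 194145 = -5845.71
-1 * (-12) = 12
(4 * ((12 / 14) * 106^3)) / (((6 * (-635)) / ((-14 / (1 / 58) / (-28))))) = -138157856 / 4445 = -31081.63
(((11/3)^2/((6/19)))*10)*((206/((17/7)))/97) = 16575790/44523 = 372.30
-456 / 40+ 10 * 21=993 / 5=198.60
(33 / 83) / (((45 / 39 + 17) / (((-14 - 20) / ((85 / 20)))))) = -858 / 4897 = -0.18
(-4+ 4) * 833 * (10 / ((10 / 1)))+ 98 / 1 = 98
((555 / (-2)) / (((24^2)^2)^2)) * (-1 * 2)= 185 / 36691771392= 0.00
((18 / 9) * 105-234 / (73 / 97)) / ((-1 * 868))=0.12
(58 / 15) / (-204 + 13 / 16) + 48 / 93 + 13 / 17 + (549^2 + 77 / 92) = 712614055634543 / 2364322260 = 301403.10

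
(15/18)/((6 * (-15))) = -1/108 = -0.01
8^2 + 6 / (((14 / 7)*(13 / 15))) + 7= 968 / 13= 74.46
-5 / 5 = -1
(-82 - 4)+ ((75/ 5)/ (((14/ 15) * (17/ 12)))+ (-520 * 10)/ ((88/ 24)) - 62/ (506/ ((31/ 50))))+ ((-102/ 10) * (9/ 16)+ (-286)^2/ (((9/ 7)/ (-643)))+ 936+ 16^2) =-4433756198871533/ 108385200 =-40907395.10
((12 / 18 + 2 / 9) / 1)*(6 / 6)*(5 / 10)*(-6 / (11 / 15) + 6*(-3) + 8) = -800 / 99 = -8.08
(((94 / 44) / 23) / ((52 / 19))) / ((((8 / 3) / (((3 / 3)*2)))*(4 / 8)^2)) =2679 / 26312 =0.10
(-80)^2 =6400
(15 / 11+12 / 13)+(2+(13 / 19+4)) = 24374 / 2717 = 8.97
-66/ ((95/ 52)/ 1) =-3432/ 95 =-36.13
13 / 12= 1.08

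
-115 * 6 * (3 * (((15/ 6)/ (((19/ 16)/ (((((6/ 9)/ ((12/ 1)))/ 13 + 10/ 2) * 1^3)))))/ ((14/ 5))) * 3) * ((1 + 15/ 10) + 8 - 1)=-20199750/ 91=-221975.27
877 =877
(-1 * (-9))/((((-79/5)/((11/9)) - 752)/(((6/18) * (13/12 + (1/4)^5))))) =-183205/43080704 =-0.00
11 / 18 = 0.61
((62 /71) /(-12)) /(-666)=31 /283716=0.00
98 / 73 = 1.34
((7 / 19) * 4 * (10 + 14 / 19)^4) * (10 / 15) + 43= 32435112769 / 2476099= 13099.28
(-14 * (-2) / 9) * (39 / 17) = 364 / 51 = 7.14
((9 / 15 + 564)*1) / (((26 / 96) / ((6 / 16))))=781.75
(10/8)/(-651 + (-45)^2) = 5/5496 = 0.00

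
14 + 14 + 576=604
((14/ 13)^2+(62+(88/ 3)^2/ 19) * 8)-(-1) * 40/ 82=1018907608/ 1184859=859.94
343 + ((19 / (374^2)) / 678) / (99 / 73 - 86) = 343.00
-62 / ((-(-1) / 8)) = -496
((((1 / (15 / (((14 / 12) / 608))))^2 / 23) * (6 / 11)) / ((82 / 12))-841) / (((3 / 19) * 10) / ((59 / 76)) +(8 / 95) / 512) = -42809687932489909 / 103540538399760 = -413.46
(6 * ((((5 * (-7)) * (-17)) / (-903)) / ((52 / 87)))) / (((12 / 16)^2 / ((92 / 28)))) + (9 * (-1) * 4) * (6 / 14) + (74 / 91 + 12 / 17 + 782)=145571924 / 199563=729.45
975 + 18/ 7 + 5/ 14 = 13691/ 14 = 977.93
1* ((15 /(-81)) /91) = -5 /2457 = -0.00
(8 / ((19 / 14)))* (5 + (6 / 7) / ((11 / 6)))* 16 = 107776 / 209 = 515.67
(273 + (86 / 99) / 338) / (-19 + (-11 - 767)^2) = 4567606 / 10126688715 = 0.00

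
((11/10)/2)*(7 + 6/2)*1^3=11/2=5.50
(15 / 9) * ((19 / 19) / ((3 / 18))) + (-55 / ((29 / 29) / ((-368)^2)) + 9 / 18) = -14896619 / 2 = -7448309.50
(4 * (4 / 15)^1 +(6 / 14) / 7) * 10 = 1658 / 147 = 11.28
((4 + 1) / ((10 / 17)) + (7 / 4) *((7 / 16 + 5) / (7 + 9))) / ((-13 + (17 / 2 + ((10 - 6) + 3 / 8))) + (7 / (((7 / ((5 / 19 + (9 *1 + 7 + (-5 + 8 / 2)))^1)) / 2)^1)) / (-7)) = -2.03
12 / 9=4 / 3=1.33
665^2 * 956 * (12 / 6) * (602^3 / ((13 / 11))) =2029146192507649600 / 13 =156088168654434584.62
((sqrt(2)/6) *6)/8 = sqrt(2)/8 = 0.18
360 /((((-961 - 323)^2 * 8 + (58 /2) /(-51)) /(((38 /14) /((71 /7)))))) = 348840 /47758264949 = 0.00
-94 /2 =-47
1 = 1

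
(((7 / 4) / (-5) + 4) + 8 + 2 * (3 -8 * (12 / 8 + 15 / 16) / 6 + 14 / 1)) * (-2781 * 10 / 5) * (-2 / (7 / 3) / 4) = 6532569 / 140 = 46661.21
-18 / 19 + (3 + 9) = 11.05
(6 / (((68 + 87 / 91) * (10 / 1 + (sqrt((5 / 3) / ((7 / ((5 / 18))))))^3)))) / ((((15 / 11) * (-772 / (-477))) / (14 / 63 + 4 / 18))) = 11461602376224 / 6541015560293125- 120324204 * sqrt(42) / 261640622411725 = 0.00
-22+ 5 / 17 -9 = -30.71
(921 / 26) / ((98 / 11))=10131 / 2548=3.98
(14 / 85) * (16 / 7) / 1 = 32 / 85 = 0.38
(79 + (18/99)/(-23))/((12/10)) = 99925/1518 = 65.83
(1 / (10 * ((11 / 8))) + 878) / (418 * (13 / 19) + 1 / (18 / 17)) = 869292 / 284075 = 3.06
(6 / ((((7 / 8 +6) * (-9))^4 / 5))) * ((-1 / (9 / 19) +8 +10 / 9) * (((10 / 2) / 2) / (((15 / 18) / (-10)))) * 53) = -6078464 / 266832225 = -0.02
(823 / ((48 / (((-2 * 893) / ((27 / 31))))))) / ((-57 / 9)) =5551.44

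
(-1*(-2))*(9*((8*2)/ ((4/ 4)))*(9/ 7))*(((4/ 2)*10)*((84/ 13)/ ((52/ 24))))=3732480/ 169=22085.68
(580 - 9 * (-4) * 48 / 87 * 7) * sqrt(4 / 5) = 41704 * sqrt(5) / 145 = 643.12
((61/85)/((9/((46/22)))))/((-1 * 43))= -1403/361845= -0.00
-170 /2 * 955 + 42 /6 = -81168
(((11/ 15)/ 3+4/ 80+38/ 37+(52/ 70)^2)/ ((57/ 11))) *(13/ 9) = 437104811/ 837062100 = 0.52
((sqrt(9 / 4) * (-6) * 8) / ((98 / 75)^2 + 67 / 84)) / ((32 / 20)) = -17.96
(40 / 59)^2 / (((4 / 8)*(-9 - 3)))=-800 / 10443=-0.08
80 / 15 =16 / 3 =5.33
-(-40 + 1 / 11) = 439 / 11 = 39.91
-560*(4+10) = -7840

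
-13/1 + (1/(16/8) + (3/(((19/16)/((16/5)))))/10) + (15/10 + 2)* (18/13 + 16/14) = -35141/12350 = -2.85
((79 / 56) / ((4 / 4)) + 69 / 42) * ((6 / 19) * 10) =135 / 14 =9.64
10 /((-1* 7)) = -10 /7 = -1.43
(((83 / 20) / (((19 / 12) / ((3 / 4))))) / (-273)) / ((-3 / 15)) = 249 / 6916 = 0.04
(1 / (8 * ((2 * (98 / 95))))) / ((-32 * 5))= -19 / 50176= -0.00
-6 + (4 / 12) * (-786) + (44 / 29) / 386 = -268.00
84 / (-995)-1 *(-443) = 440701 / 995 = 442.92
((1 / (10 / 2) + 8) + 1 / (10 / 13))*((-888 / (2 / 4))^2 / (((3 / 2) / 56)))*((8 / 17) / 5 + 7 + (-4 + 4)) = 674564696064 / 85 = 7936055247.81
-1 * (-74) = 74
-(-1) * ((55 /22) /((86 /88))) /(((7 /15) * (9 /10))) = 5500 /903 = 6.09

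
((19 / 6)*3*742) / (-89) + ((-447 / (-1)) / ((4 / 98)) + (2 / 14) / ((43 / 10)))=582517749 / 53578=10872.33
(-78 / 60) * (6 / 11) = -39 / 55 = -0.71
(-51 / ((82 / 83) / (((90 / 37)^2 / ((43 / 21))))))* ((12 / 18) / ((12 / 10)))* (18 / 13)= -3600166500 / 31376111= -114.74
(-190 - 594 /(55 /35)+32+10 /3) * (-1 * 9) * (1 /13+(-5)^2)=1562844 /13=120218.77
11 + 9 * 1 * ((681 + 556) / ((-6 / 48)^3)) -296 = -5700381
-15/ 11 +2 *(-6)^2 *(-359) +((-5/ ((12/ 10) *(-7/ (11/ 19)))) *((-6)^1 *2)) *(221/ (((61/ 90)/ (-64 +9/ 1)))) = 4311522741/ 89243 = 48312.17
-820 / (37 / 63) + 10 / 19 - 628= -1422654 / 703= -2023.69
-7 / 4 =-1.75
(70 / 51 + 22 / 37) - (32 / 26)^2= 144256 / 318903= 0.45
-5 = -5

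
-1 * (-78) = 78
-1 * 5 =-5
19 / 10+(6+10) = 179 / 10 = 17.90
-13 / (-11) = 13 / 11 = 1.18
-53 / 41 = -1.29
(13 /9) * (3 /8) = 13 /24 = 0.54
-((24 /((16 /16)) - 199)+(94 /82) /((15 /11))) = 107108 /615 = 174.16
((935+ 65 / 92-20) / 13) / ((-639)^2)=84245 / 488351916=0.00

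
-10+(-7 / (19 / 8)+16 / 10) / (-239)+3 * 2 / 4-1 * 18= -1203109 / 45410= -26.49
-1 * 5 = -5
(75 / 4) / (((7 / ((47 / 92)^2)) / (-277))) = -45891975 / 236992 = -193.64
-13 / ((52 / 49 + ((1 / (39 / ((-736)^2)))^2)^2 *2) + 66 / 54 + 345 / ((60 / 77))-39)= -5894647668 / 33752704848429621321448859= -0.00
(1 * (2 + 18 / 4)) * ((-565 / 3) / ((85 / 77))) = -113113 / 102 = -1108.95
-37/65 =-0.57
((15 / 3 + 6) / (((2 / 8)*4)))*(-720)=-7920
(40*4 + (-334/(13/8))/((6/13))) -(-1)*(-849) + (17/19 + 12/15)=-322802/285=-1132.64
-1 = -1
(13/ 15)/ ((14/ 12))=26/ 35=0.74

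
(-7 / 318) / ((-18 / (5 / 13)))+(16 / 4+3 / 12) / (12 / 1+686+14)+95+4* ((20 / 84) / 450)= 176178834329 / 1854347040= 95.01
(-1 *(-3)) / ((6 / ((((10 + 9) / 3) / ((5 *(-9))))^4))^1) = 130321 / 664301250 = 0.00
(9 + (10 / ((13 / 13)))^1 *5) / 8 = 59 / 8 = 7.38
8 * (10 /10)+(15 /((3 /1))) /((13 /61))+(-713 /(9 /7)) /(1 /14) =-7732.32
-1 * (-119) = 119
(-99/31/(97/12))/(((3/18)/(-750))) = 5346000/3007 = 1777.85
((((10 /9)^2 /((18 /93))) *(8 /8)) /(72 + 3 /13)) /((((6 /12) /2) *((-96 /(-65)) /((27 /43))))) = 0.15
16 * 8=128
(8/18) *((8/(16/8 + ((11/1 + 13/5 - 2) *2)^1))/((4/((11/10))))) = 22/567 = 0.04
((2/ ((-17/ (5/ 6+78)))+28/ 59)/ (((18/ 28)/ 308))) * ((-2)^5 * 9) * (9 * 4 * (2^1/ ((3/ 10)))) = 292294266880/ 1003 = 291420006.86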